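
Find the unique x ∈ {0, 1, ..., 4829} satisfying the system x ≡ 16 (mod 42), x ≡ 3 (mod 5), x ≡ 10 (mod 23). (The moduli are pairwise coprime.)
The moduli 42, 5, 23 are pairwise coprime, so by the CRT there is a unique solution mod 42·5·23 = 4830.
Solve by successive substitution. Start with x ≡ 16 (mod 42).
  Combine with x ≡ 3 (mod 5): write x = 16 + 42·t and require 16 + 42·t ≡ 3 (mod 5), i.e. 42·t ≡ 3 − 16 ≡ 2 (mod 5). Since 42^(−1) ≡ 3 (mod 5) (42 ≡ 2 (mod 5)), t ≡ 3·2 ≡ 1 (mod 5). So x ≡ 16 + 42·1 = 58 (mod 210).
  Combine with x ≡ 10 (mod 23): write x = 58 + 210·t and require 58 + 210·t ≡ 10 (mod 23), i.e. 210·t ≡ 10 − 58 ≡ 21 (mod 23). Since 210^(−1) ≡ 8 (mod 23) (210 ≡ 3 (mod 23)), t ≡ 8·21 ≡ 7 (mod 23). So x ≡ 58 + 210·7 = 1528 (mod 4830).
Unique solution in [0, 4830): x = 1528.

Final answer: x ≡ 1528 (mod 4830); the representative in [0, 4830) is 1528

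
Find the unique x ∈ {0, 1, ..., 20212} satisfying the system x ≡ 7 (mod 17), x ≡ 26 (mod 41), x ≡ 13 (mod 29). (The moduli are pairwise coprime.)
The moduli 17, 41, 29 are pairwise coprime, so by the CRT there is a unique solution mod 17·41·29 = 20213.
Solve by successive substitution. Start with x ≡ 7 (mod 17).
  Combine with x ≡ 26 (mod 41): write x = 7 + 17·t and require 7 + 17·t ≡ 26 (mod 41), i.e. 17·t ≡ 26 − 7 ≡ 19 (mod 41). Since 17^(−1) ≡ 29 (mod 41), t ≡ 29·19 ≡ 18 (mod 41). So x ≡ 7 + 17·18 = 313 (mod 697).
  Combine with x ≡ 13 (mod 29): write x = 313 + 697·t and require 313 + 697·t ≡ 13 (mod 29), i.e. 697·t ≡ 13 − 313 ≡ 19 (mod 29). Since 697^(−1) ≡ 1 (mod 29) (697 ≡ 1 (mod 29)), t ≡ 1·19 ≡ 19 (mod 29). So x ≡ 313 + 697·19 = 13556 (mod 20213).
Unique solution in [0, 20213): x = 13556.

Final answer: x ≡ 13556 (mod 20213); the representative in [0, 20213) is 13556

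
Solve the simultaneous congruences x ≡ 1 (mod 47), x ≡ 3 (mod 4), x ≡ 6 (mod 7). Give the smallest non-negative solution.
The moduli 47, 4, 7 are pairwise coprime, so by the CRT there is a unique solution mod 47·4·7 = 1316.
Solve by successive substitution. Start with x ≡ 1 (mod 47).
  Combine with x ≡ 3 (mod 4): write x = 1 + 47·t and require 1 + 47·t ≡ 3 (mod 4), i.e. 47·t ≡ 3 − 1 ≡ 2 (mod 4). Since 47^(−1) ≡ 3 (mod 4) (47 ≡ 3 (mod 4)), t ≡ 3·2 ≡ 2 (mod 4). So x ≡ 1 + 47·2 = 95 (mod 188).
  Combine with x ≡ 6 (mod 7): write x = 95 + 188·t and require 95 + 188·t ≡ 6 (mod 7), i.e. 188·t ≡ 6 − 95 ≡ 2 (mod 7). Since 188^(−1) ≡ 6 (mod 7) (188 ≡ 6 (mod 7)), t ≡ 6·2 ≡ 5 (mod 7). So x ≡ 95 + 188·5 = 1035 (mod 1316).
Unique solution in [0, 1316): x = 1035.

Final answer: x ≡ 1035 (mod 1316); the representative in [0, 1316) is 1035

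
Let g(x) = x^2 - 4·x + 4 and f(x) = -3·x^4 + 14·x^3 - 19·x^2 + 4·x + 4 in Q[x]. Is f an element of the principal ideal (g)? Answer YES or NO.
YES

In Q[x] the ideal (g) consists of all multiples of g, so f ∈ (g) iff g | f, i.e. iff the remainder of f on division by g is 0. Divide f by g (g is monic, so eliminate the leading term of the running remainder at each step):
  leading term -3·x^4: subtract (-3·x^2)·g(x) = -3·x^4 + 12·x^3 - 12·x^2, leaving 2·x^3 - 7·x^2 + 4·x + 4
  leading term 2·x^3: subtract (2·x)·g(x) = 2·x^3 - 8·x^2 + 8·x, leaving x^2 - 4·x + 4
  leading term x^2: subtract (1)·g(x) = x^2 - 4·x + 4, leaving 0
The remainder is 0, so f(x) = g(x) · h(x) with h(x) = -3·x^2 + 2·x + 1. Hence g | f, i.e. f ∈ (g).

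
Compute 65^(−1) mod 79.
Apply the extended Euclidean algorithm to (79, 65), tracking rows (r, s, t) with s·79 + t·65 = r. Each division r_prev = q·r_cur + r_new produces the new row as (previous row) − q·(current row):
  row A: (79, 1, 0)   [1·79 + 0·65 = 79]
  row B: (65, 0, 1)   [0·79 + 1·65 = 65]
  79 = 1·65 + 14   → row C = row A − 1·row B = (14, 1, −1)   [check: 1·79 − 1·65 = 14]
  65 = 4·14 + 9   → row D = row B − 4·row C = (9, −4, 5)   [check: −4·79 + 5·65 = 9]
  14 = 1·9 + 5   → row E = row C − 1·row D = (5, 5, −6)   [check: 5·79 − 6·65 = 5]
  9 = 1·5 + 4   → row F = row D − 1·row E = (4, −9, 11)   [check: −9·79 + 11·65 = 4]
  5 = 1·4 + 1   → row G = row E − 1·row F = (1, 14, −17)   [check: 14·79 − 17·65 = 1]
  4 = 4·1 + 0   → remainder 0, stop. gcd = 1 (last nonzero row G).
The gcd is 1, so 65 is invertible mod 79. The last nonzero row gives 14·79 − 17·65 = 1, so t = −17. So 65^(−1) ≡ −17 ≡ 62 (mod 79). Verify: 65 · 62 = 4030 ≡ 1 (mod 79). ✓

Final answer: 65^(−1) ≡ 62 (mod 79)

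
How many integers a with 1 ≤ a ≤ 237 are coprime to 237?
The number of a ∈ {1, ..., 237} with gcd(a, 237) = 1 is by definition Euler's totient φ(237). φ is multiplicative, with φ(p^e) = p^e − p^(e−1). Factorise 237 = 3 · 79. Then
  φ(237) = (3 − 1) · (79 − 1) = 2 · 78 = 156.
So there are 156 such integers.

Final answer: 156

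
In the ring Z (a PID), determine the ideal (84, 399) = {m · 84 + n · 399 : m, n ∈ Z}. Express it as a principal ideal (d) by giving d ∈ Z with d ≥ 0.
In the PID Z, (a, b) is generated by gcd(a, b). Compute gcd(399, 84) with the extended Euclidean algorithm, tracking rows (r, s, t) with s·399 + t·84 = r:
  row A: (399, 1, 0)   [1·399 + 0·84 = 399]
  row B: (84, 0, 1)   [0·399 + 1·84 = 84]
  399 = 4·84 + 63   → row C = row A − 4·row B = (63, 1, −4)   [check: 1·399 − 4·84 = 63]
  84 = 1·63 + 21   → row D = row B − 1·row C = (21, −1, 5)   [check: −1·399 + 5·84 = 21]
  63 = 3·21 + 0   → remainder 0, stop. gcd = 21 (last nonzero row D).
So gcd(84, 399) = 21, with Bézout identity −1·399 + 5·84 = 21. Containment (⊇): the Bézout identity exhibits 21 as an element of (84, 399), giving (21) ⊆ (84, 399). Containment (⊆): since 21 | 84 and 21 | 399 (84 = 21·4, 399 = 21·19), every Z-linear combination of 84 and 399 is divisible by 21, so (84, 399) ⊆ (21). Therefore (84, 399) = (21), d = 21.

Final answer: (84, 399) = (21); d = 21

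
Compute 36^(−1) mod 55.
36^(−1) ≡ 26 (mod 55)

Apply the extended Euclidean algorithm to (55, 36), tracking rows (r, s, t) with s·55 + t·36 = r. Each division r_prev = q·r_cur + r_new produces the new row as (previous row) − q·(current row):
  row A: (55, 1, 0)   [1·55 + 0·36 = 55]
  row B: (36, 0, 1)   [0·55 + 1·36 = 36]
  55 = 1·36 + 19   → row C = row A − 1·row B = (19, 1, −1)   [check: 1·55 − 1·36 = 19]
  36 = 1·19 + 17   → row D = row B − 1·row C = (17, −1, 2)   [check: −1·55 + 2·36 = 17]
  19 = 1·17 + 2   → row E = row C − 1·row D = (2, 2, −3)   [check: 2·55 − 3·36 = 2]
  17 = 8·2 + 1   → row F = row D − 8·row E = (1, −17, 26)   [check: −17·55 + 26·36 = 1]
  2 = 2·1 + 0   → remainder 0, stop. gcd = 1 (last nonzero row F).
The gcd is 1, so 36 is invertible mod 55. The last nonzero row gives −17·55 + 26·36 = 1, so t = 26. So 36^(−1) ≡ 26 (mod 55). Verify: 36 · 26 = 936 ≡ 1 (mod 55). ✓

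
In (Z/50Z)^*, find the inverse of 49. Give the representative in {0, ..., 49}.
Apply the extended Euclidean algorithm to (50, 49), tracking rows (r, s, t) with s·50 + t·49 = r. Each division r_prev = q·r_cur + r_new produces the new row as (previous row) − q·(current row):
  row A: (50, 1, 0)   [1·50 + 0·49 = 50]
  row B: (49, 0, 1)   [0·50 + 1·49 = 49]
  50 = 1·49 + 1   → row C = row A − 1·row B = (1, 1, −1)   [check: 1·50 − 1·49 = 1]
  49 = 49·1 + 0   → remainder 0, stop. gcd = 1 (last nonzero row C).
The gcd is 1, so 49 is invertible mod 50. The last nonzero row gives 1·50 − 1·49 = 1, so t = −1. So 49^(−1) ≡ −1 ≡ 49 (mod 50). Verify: 49 · 49 = 2401 ≡ 1 (mod 50). ✓

Final answer: 49^(−1) ≡ 49 (mod 50)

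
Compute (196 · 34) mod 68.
Reduce the factors first: 196 ≡ 60 (mod 68), so 196 · 34 ≡ 60 · 34 (mod 68). 60 · 34 = 2040. Dividing by 68: 2040 = 30·68 + 0. So (196 · 34) mod 68 = 0.

Final answer: 0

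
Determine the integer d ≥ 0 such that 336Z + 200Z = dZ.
In the PID Z, (a, b) is generated by gcd(a, b). Compute gcd(336, 200) with the extended Euclidean algorithm, tracking rows (r, s, t) with s·336 + t·200 = r:
  row A: (336, 1, 0)   [1·336 + 0·200 = 336]
  row B: (200, 0, 1)   [0·336 + 1·200 = 200]
  336 = 1·200 + 136   → row C = row A − 1·row B = (136, 1, −1)   [check: 1·336 − 1·200 = 136]
  200 = 1·136 + 64   → row D = row B − 1·row C = (64, −1, 2)   [check: −1·336 + 2·200 = 64]
  136 = 2·64 + 8   → row E = row C − 2·row D = (8, 3, −5)   [check: 3·336 − 5·200 = 8]
  64 = 8·8 + 0   → remainder 0, stop. gcd = 8 (last nonzero row E).
So gcd(336, 200) = 8, with Bézout identity 3·336 − 5·200 = 8. Containment (⊇): the Bézout identity exhibits 8 as an element of (336, 200), giving (8) ⊆ (336, 200). Containment (⊆): since 8 | 336 and 8 | 200 (336 = 8·42, 200 = 8·25), every Z-linear combination of 336 and 200 is divisible by 8, so (336, 200) ⊆ (8). Therefore (336, 200) = (8), d = 8.

Final answer: (336, 200) = (8); d = 8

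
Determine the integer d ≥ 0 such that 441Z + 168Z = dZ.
(441, 168) = (21); d = 21

In the PID Z, (a, b) is generated by gcd(a, b). Compute gcd(441, 168) with the extended Euclidean algorithm, tracking rows (r, s, t) with s·441 + t·168 = r:
  row A: (441, 1, 0)   [1·441 + 0·168 = 441]
  row B: (168, 0, 1)   [0·441 + 1·168 = 168]
  441 = 2·168 + 105   → row C = row A − 2·row B = (105, 1, −2)   [check: 1·441 − 2·168 = 105]
  168 = 1·105 + 63   → row D = row B − 1·row C = (63, −1, 3)   [check: −1·441 + 3·168 = 63]
  105 = 1·63 + 42   → row E = row C − 1·row D = (42, 2, −5)   [check: 2·441 − 5·168 = 42]
  63 = 1·42 + 21   → row F = row D − 1·row E = (21, −3, 8)   [check: −3·441 + 8·168 = 21]
  42 = 2·21 + 0   → remainder 0, stop. gcd = 21 (last nonzero row F).
So gcd(441, 168) = 21, with Bézout identity −3·441 + 8·168 = 21. Containment (⊇): the Bézout identity exhibits 21 as an element of (441, 168), giving (21) ⊆ (441, 168). Containment (⊆): since 21 | 441 and 21 | 168 (441 = 21·21, 168 = 21·8), every Z-linear combination of 441 and 168 is divisible by 21, so (441, 168) ⊆ (21). Therefore (441, 168) = (21), d = 21.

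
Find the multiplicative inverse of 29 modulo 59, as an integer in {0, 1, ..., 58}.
29^(−1) ≡ 57 (mod 59)

Apply the extended Euclidean algorithm to (59, 29), tracking rows (r, s, t) with s·59 + t·29 = r. Each division r_prev = q·r_cur + r_new produces the new row as (previous row) − q·(current row):
  row A: (59, 1, 0)   [1·59 + 0·29 = 59]
  row B: (29, 0, 1)   [0·59 + 1·29 = 29]
  59 = 2·29 + 1   → row C = row A − 2·row B = (1, 1, −2)   [check: 1·59 − 2·29 = 1]
  29 = 29·1 + 0   → remainder 0, stop. gcd = 1 (last nonzero row C).
The gcd is 1, so 29 is invertible mod 59. The last nonzero row gives 1·59 − 2·29 = 1, so t = −2. So 29^(−1) ≡ −2 ≡ 57 (mod 59). Verify: 29 · 57 = 1653 ≡ 1 (mod 59). ✓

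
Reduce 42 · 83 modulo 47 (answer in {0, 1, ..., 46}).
8

Reduce the factors first: 83 ≡ 36 (mod 47), so 42 · 83 ≡ 42 · 36 (mod 47). 42 · 36 = 1512. Dividing by 47: 1512 = 32·47 + 8. So (42 · 83) mod 47 = 8.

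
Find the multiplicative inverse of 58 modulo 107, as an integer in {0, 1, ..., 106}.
58^(−1) ≡ 24 (mod 107)

Apply the extended Euclidean algorithm to (107, 58), tracking rows (r, s, t) with s·107 + t·58 = r. Each division r_prev = q·r_cur + r_new produces the new row as (previous row) − q·(current row):
  row A: (107, 1, 0)   [1·107 + 0·58 = 107]
  row B: (58, 0, 1)   [0·107 + 1·58 = 58]
  107 = 1·58 + 49   → row C = row A − 1·row B = (49, 1, −1)   [check: 1·107 − 1·58 = 49]
  58 = 1·49 + 9   → row D = row B − 1·row C = (9, −1, 2)   [check: −1·107 + 2·58 = 9]
  49 = 5·9 + 4   → row E = row C − 5·row D = (4, 6, −11)   [check: 6·107 − 11·58 = 4]
  9 = 2·4 + 1   → row F = row D − 2·row E = (1, −13, 24)   [check: −13·107 + 24·58 = 1]
  4 = 4·1 + 0   → remainder 0, stop. gcd = 1 (last nonzero row F).
The gcd is 1, so 58 is invertible mod 107. The last nonzero row gives −13·107 + 24·58 = 1, so t = 24. So 58^(−1) ≡ 24 (mod 107). Verify: 58 · 24 = 1392 ≡ 1 (mod 107). ✓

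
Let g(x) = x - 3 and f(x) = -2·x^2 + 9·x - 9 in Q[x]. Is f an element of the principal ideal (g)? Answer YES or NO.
YES

In Q[x] the ideal (g) consists of all multiples of g, so f ∈ (g) iff g | f, i.e. iff the remainder of f on division by g is 0. Divide f by g (g is monic, so eliminate the leading term of the running remainder at each step):
  leading term -2·x^2: subtract (-2·x)·g(x) = -2·x^2 + 6·x, leaving 3·x - 9
  leading term 3·x: subtract (3)·g(x) = 3·x - 9, leaving 0
The remainder is 0, so f(x) = g(x) · h(x) with h(x) = 3 - 2·x. Hence g | f, i.e. f ∈ (g).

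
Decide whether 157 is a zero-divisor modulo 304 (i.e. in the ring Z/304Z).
NO

gcd(157, 304) = 1, so 157 is a unit in Z/304Z (it has a multiplicative inverse). A unit cannot be a zero-divisor: if 157·b ≡ 0 then multiplying both sides by 157^(−1) gives b ≡ 0. So 157 is not a zero-divisor.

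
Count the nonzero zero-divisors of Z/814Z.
In Z/814Z each nonzero element is either a unit (gcd with 814 is 1) or a zero-divisor (gcd > 1). The number of units is φ(814): factorise 814 = 2 · 11 · 37, so φ(814) = (2 − 1) · (11 − 1) · (37 − 1) = 1 · 10 · 36 = 360. The nonzero elements number 814 − 1 = 813. Hence the nonzero zero-divisors number 813 − 360 = 453.

Final answer: Z/814Z has 453 nonzero zero-divisors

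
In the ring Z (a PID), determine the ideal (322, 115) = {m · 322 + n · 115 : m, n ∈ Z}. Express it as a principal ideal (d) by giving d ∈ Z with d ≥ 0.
In the PID Z, (a, b) is generated by gcd(a, b). Compute gcd(322, 115) with the extended Euclidean algorithm, tracking rows (r, s, t) with s·322 + t·115 = r:
  row A: (322, 1, 0)   [1·322 + 0·115 = 322]
  row B: (115, 0, 1)   [0·322 + 1·115 = 115]
  322 = 2·115 + 92   → row C = row A − 2·row B = (92, 1, −2)   [check: 1·322 − 2·115 = 92]
  115 = 1·92 + 23   → row D = row B − 1·row C = (23, −1, 3)   [check: −1·322 + 3·115 = 23]
  92 = 4·23 + 0   → remainder 0, stop. gcd = 23 (last nonzero row D).
So gcd(322, 115) = 23, with Bézout identity −1·322 + 3·115 = 23. Containment (⊇): the Bézout identity exhibits 23 as an element of (322, 115), giving (23) ⊆ (322, 115). Containment (⊆): since 23 | 322 and 23 | 115 (322 = 23·14, 115 = 23·5), every Z-linear combination of 322 and 115 is divisible by 23, so (322, 115) ⊆ (23). Therefore (322, 115) = (23), d = 23.

Final answer: (322, 115) = (23); d = 23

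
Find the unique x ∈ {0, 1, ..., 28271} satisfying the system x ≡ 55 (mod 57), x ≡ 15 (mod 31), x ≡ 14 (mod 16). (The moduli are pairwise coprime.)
The moduli 57, 31, 16 are pairwise coprime, so by the CRT there is a unique solution mod 57·31·16 = 28272.
Solve by successive substitution. Start with x ≡ 55 (mod 57).
  Combine with x ≡ 15 (mod 31): write x = 55 + 57·t and require 55 + 57·t ≡ 15 (mod 31), i.e. 57·t ≡ 15 − 55 ≡ 22 (mod 31). Since 57^(−1) ≡ 6 (mod 31) (57 ≡ 26 (mod 31)), t ≡ 6·22 ≡ 8 (mod 31). So x ≡ 55 + 57·8 = 511 (mod 1767).
  Combine with x ≡ 14 (mod 16): write x = 511 + 1767·t and require 511 + 1767·t ≡ 14 (mod 16), i.e. 1767·t ≡ 14 − 511 ≡ 15 (mod 16). Since 1767^(−1) ≡ 7 (mod 16) (1767 ≡ 7 (mod 16)), t ≡ 7·15 ≡ 9 (mod 16). So x ≡ 511 + 1767·9 = 16414 (mod 28272).
Unique solution in [0, 28272): x = 16414.

Final answer: x ≡ 16414 (mod 28272); the representative in [0, 28272) is 16414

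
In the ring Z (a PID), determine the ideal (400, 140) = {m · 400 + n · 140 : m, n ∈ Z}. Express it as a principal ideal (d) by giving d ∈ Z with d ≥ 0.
In the PID Z, (a, b) is generated by gcd(a, b). Compute gcd(400, 140) with the extended Euclidean algorithm, tracking rows (r, s, t) with s·400 + t·140 = r:
  row A: (400, 1, 0)   [1·400 + 0·140 = 400]
  row B: (140, 0, 1)   [0·400 + 1·140 = 140]
  400 = 2·140 + 120   → row C = row A − 2·row B = (120, 1, −2)   [check: 1·400 − 2·140 = 120]
  140 = 1·120 + 20   → row D = row B − 1·row C = (20, −1, 3)   [check: −1·400 + 3·140 = 20]
  120 = 6·20 + 0   → remainder 0, stop. gcd = 20 (last nonzero row D).
So gcd(400, 140) = 20, with Bézout identity −1·400 + 3·140 = 20. Containment (⊇): the Bézout identity exhibits 20 as an element of (400, 140), giving (20) ⊆ (400, 140). Containment (⊆): since 20 | 400 and 20 | 140 (400 = 20·20, 140 = 20·7), every Z-linear combination of 400 and 140 is divisible by 20, so (400, 140) ⊆ (20). Therefore (400, 140) = (20), d = 20.

Final answer: (400, 140) = (20); d = 20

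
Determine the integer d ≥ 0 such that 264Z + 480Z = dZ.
In the PID Z, (a, b) is generated by gcd(a, b). Compute gcd(480, 264) with the extended Euclidean algorithm, tracking rows (r, s, t) with s·480 + t·264 = r:
  row A: (480, 1, 0)   [1·480 + 0·264 = 480]
  row B: (264, 0, 1)   [0·480 + 1·264 = 264]
  480 = 1·264 + 216   → row C = row A − 1·row B = (216, 1, −1)   [check: 1·480 − 1·264 = 216]
  264 = 1·216 + 48   → row D = row B − 1·row C = (48, −1, 2)   [check: −1·480 + 2·264 = 48]
  216 = 4·48 + 24   → row E = row C − 4·row D = (24, 5, −9)   [check: 5·480 − 9·264 = 24]
  48 = 2·24 + 0   → remainder 0, stop. gcd = 24 (last nonzero row E).
So gcd(264, 480) = 24, with Bézout identity 5·480 − 9·264 = 24. Containment (⊇): the Bézout identity exhibits 24 as an element of (264, 480), giving (24) ⊆ (264, 480). Containment (⊆): since 24 | 264 and 24 | 480 (264 = 24·11, 480 = 24·20), every Z-linear combination of 264 and 480 is divisible by 24, so (264, 480) ⊆ (24). Therefore (264, 480) = (24), d = 24.

Final answer: (264, 480) = (24); d = 24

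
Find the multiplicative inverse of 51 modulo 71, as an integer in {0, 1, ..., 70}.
51^(−1) ≡ 39 (mod 71)

Apply the extended Euclidean algorithm to (71, 51), tracking rows (r, s, t) with s·71 + t·51 = r. Each division r_prev = q·r_cur + r_new produces the new row as (previous row) − q·(current row):
  row A: (71, 1, 0)   [1·71 + 0·51 = 71]
  row B: (51, 0, 1)   [0·71 + 1·51 = 51]
  71 = 1·51 + 20   → row C = row A − 1·row B = (20, 1, −1)   [check: 1·71 − 1·51 = 20]
  51 = 2·20 + 11   → row D = row B − 2·row C = (11, −2, 3)   [check: −2·71 + 3·51 = 11]
  20 = 1·11 + 9   → row E = row C − 1·row D = (9, 3, −4)   [check: 3·71 − 4·51 = 9]
  11 = 1·9 + 2   → row F = row D − 1·row E = (2, −5, 7)   [check: −5·71 + 7·51 = 2]
  9 = 4·2 + 1   → row G = row E − 4·row F = (1, 23, −32)   [check: 23·71 − 32·51 = 1]
  2 = 2·1 + 0   → remainder 0, stop. gcd = 1 (last nonzero row G).
The gcd is 1, so 51 is invertible mod 71. The last nonzero row gives 23·71 − 32·51 = 1, so t = −32. So 51^(−1) ≡ −32 ≡ 39 (mod 71). Verify: 51 · 39 = 1989 ≡ 1 (mod 71). ✓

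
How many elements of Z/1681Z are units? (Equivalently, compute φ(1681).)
An element a ∈ Z/1681Z is a unit iff gcd(a, 1681) = 1, so the number of units is φ(1681). φ is multiplicative, with φ(p^e) = p^e − p^(e−1). Factorise 1681 = 41^2. Then
  φ(1681) = (41^2 − 41^1) = 1640 = 1640.

Final answer: Z/1681Z has φ(1681) = 1640 units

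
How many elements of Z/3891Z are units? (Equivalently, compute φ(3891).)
Z/3891Z has φ(3891) = 2592 units

An element a ∈ Z/3891Z is a unit iff gcd(a, 3891) = 1, so the number of units is φ(3891). φ is multiplicative, with φ(p^e) = p^e − p^(e−1). Factorise 3891 = 3 · 1297. Then
  φ(3891) = (3 − 1) · (1297 − 1) = 2 · 1296 = 2592.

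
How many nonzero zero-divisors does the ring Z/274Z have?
Z/274Z has 137 nonzero zero-divisors

In Z/274Z each nonzero element is either a unit (gcd with 274 is 1) or a zero-divisor (gcd > 1). The number of units is φ(274): factorise 274 = 2 · 137, so φ(274) = (2 − 1) · (137 − 1) = 1 · 136 = 136. The nonzero elements number 274 − 1 = 273. Hence the nonzero zero-divisors number 273 − 136 = 137.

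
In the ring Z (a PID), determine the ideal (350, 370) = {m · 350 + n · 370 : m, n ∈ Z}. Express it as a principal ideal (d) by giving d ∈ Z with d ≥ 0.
(350, 370) = (10); d = 10

In the PID Z, (a, b) is generated by gcd(a, b). Compute gcd(370, 350) with the extended Euclidean algorithm, tracking rows (r, s, t) with s·370 + t·350 = r:
  row A: (370, 1, 0)   [1·370 + 0·350 = 370]
  row B: (350, 0, 1)   [0·370 + 1·350 = 350]
  370 = 1·350 + 20   → row C = row A − 1·row B = (20, 1, −1)   [check: 1·370 − 1·350 = 20]
  350 = 17·20 + 10   → row D = row B − 17·row C = (10, −17, 18)   [check: −17·370 + 18·350 = 10]
  20 = 2·10 + 0   → remainder 0, stop. gcd = 10 (last nonzero row D).
So gcd(350, 370) = 10, with Bézout identity −17·370 + 18·350 = 10. Containment (⊇): the Bézout identity exhibits 10 as an element of (350, 370), giving (10) ⊆ (350, 370). Containment (⊆): since 10 | 350 and 10 | 370 (350 = 10·35, 370 = 10·37), every Z-linear combination of 350 and 370 is divisible by 10, so (350, 370) ⊆ (10). Therefore (350, 370) = (10), d = 10.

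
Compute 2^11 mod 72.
Use repeated squaring. Binary(11) = 1011. Walk through the bits of the exponent 11 left-to-right: at each bit after the leading one, square the running value, then multiply by 2 if the bit is 1 (always reducing mod 72):
  bit 1 = 1 (leading): start with 2.
  bit 2 = 0: square 2^2 = 4 (mod 72).
  bit 3 = 1: square 4^2 = 16; bit is 1, so multiply 16·2 = 32 (mod 72).
  bit 4 = 1: square 32^2 = 1024 ≡ 16; bit is 1, so multiply 16·2 = 32 (mod 72).
Final value: 2^11 ≡ 32 (mod 72).

Final answer: 32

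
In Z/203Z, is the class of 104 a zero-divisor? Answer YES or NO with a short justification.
gcd(104, 203) = 1, so 104 is a unit in Z/203Z (it has a multiplicative inverse). A unit cannot be a zero-divisor: if 104·b ≡ 0 then multiplying both sides by 104^(−1) gives b ≡ 0. So 104 is not a zero-divisor.

Final answer: NO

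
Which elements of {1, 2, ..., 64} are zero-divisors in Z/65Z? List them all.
An element a ∈ Z/65Z (with a ≠ 0) is a zero-divisor iff gcd(a, 65) > 1 (because a is a unit precisely when gcd(a, n) = 1, and in Z/nZ every nonzero, non-unit element is a zero-divisor). Scan a = 1, ..., 64 and keep those with gcd(a, 65) > 1:
  gcd(5, 65) = 5, gcd(10, 65) = 5, gcd(13, 65) = 13, gcd(15, 65) = 5, gcd(20, 65) = 5, gcd(25, 65) = 5, gcd(26, 65) = 13, gcd(30, 65) = 5, gcd(35, 65) = 5, gcd(39, 65) = 13, gcd(40, 65) = 5, gcd(45, 65) = 5, gcd(50, 65) = 5, gcd(52, 65) = 13, gcd(55, 65) = 5, gcd(60, 65) = 5.
All other a ∈ {1, ..., 64} have gcd(a, 65) = 1 and are units. So the nonzero zero-divisors are exactly the 16 values of a appearing in this scan.

Final answer: nonzero zero-divisors of Z/65Z = {5, 10, 13, 15, 20, 25, 26, 30, 35, 39, 40, 45, 50, 52, 55, 60}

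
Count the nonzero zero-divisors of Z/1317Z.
In Z/1317Z each nonzero element is either a unit (gcd with 1317 is 1) or a zero-divisor (gcd > 1). The number of units is φ(1317): factorise 1317 = 3 · 439, so φ(1317) = (3 − 1) · (439 − 1) = 2 · 438 = 876. The nonzero elements number 1317 − 1 = 1316. Hence the nonzero zero-divisors number 1316 − 876 = 440.

Final answer: Z/1317Z has 440 nonzero zero-divisors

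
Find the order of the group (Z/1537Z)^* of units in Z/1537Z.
|(Z/1537Z)^*| = 1456

(Z/1537Z)^* consists of the classes a with gcd(a, 1537) = 1, so its order is φ(1537). φ is multiplicative, with φ(p^e) = p^e − p^(e−1). Factorise 1537 = 29 · 53. Then
  φ(1537) = (29 − 1) · (53 − 1) = 28 · 52 = 1456.
Thus |(Z/1537Z)^*| = 1456.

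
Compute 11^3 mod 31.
29

Use repeated squaring. Binary(3) = 11. Walk through the bits of the exponent 3 left-to-right: at each bit after the leading one, square the running value, then multiply by 11 if the bit is 1 (always reducing mod 31):
  bit 1 = 1 (leading): start with 11.
  bit 2 = 1: square 11^2 = 121 ≡ 28; bit is 1, so multiply 28·11 = 308 ≡ 29 (mod 31).
Final value: 11^3 ≡ 29 (mod 31).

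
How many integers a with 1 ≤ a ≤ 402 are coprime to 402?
The number of a ∈ {1, ..., 402} with gcd(a, 402) = 1 is by definition Euler's totient φ(402). φ is multiplicative, with φ(p^e) = p^e − p^(e−1). Factorise 402 = 2 · 3 · 67. Then
  φ(402) = (2 − 1) · (3 − 1) · (67 − 1) = 1 · 2 · 66 = 132.
So there are 132 such integers.

Final answer: 132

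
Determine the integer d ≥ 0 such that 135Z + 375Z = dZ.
In the PID Z, (a, b) is generated by gcd(a, b). Compute gcd(375, 135) with the extended Euclidean algorithm, tracking rows (r, s, t) with s·375 + t·135 = r:
  row A: (375, 1, 0)   [1·375 + 0·135 = 375]
  row B: (135, 0, 1)   [0·375 + 1·135 = 135]
  375 = 2·135 + 105   → row C = row A − 2·row B = (105, 1, −2)   [check: 1·375 − 2·135 = 105]
  135 = 1·105 + 30   → row D = row B − 1·row C = (30, −1, 3)   [check: −1·375 + 3·135 = 30]
  105 = 3·30 + 15   → row E = row C − 3·row D = (15, 4, −11)   [check: 4·375 − 11·135 = 15]
  30 = 2·15 + 0   → remainder 0, stop. gcd = 15 (last nonzero row E).
So gcd(135, 375) = 15, with Bézout identity 4·375 − 11·135 = 15. Containment (⊇): the Bézout identity exhibits 15 as an element of (135, 375), giving (15) ⊆ (135, 375). Containment (⊆): since 15 | 135 and 15 | 375 (135 = 15·9, 375 = 15·25), every Z-linear combination of 135 and 375 is divisible by 15, so (135, 375) ⊆ (15). Therefore (135, 375) = (15), d = 15.

Final answer: (135, 375) = (15); d = 15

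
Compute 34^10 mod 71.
30

Use repeated squaring. Binary(10) = 1010. Walk through the bits of the exponent 10 left-to-right: at each bit after the leading one, square the running value, then multiply by 34 if the bit is 1 (always reducing mod 71):
  bit 1 = 1 (leading): start with 34.
  bit 2 = 0: square 34^2 = 1156 ≡ 20 (mod 71).
  bit 3 = 1: square 20^2 = 400 ≡ 45; bit is 1, so multiply 45·34 = 1530 ≡ 39 (mod 71).
  bit 4 = 0: square 39^2 = 1521 ≡ 30 (mod 71).
Final value: 34^10 ≡ 30 (mod 71).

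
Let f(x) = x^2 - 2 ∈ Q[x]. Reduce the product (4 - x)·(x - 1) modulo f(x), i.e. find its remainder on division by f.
First multiply in Q[x] without reducing: a · b = -x^2 + 5·x - 4. Now divide by f(x) = x^2 - 2, eliminating the leading term at each step:
  leading term -x^2: subtract (-1)·f(x) = 2 - x^2, leaving 5·x - 6
The degree is now < 2, so this is the remainder. Hence a · b ≡ 5·x - 6 in Q[x]/(f).

Final answer: a · b ≡ 5·x - 6 (mod f(x))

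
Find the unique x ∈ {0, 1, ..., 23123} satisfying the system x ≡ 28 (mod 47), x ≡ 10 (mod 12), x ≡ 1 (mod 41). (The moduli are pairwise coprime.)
The moduli 47, 12, 41 are pairwise coprime, so by the CRT there is a unique solution mod 47·12·41 = 23124.
Solve by successive substitution. Start with x ≡ 28 (mod 47).
  Combine with x ≡ 10 (mod 12): write x = 28 + 47·t and require 28 + 47·t ≡ 10 (mod 12), i.e. 47·t ≡ 10 − 28 ≡ 6 (mod 12). Since 47^(−1) ≡ 11 (mod 12) (47 ≡ 11 (mod 12)), t ≡ 11·6 ≡ 6 (mod 12). So x ≡ 28 + 47·6 = 310 (mod 564).
  Combine with x ≡ 1 (mod 41): write x = 310 + 564·t and require 310 + 564·t ≡ 1 (mod 41), i.e. 564·t ≡ 1 − 310 ≡ 19 (mod 41). Since 564^(−1) ≡ 4 (mod 41) (564 ≡ 31 (mod 41)), t ≡ 4·19 ≡ 35 (mod 41). So x ≡ 310 + 564·35 = 20050 (mod 23124).
Unique solution in [0, 23124): x = 20050.

Final answer: x ≡ 20050 (mod 23124); the representative in [0, 23124) is 20050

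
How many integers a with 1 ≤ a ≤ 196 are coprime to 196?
84

The number of a ∈ {1, ..., 196} with gcd(a, 196) = 1 is by definition Euler's totient φ(196). φ is multiplicative, with φ(p^e) = p^e − p^(e−1). Factorise 196 = 2^2 · 7^2. Then
  φ(196) = (2^2 − 2^1) · (7^2 − 7^1) = 2 · 42 = 84.
So there are 84 such integers.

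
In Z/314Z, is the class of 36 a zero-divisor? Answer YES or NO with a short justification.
gcd(36, 314) = 2 > 1, so 36 is not a unit in Z/314Z. In Z/nZ every nonzero non-unit is a zero-divisor: explicitly, take b = 314/gcd = 157 ≠ 0 (mod 314); then 36·157 = 5652 = 18·314, i.e. 36·157 ≡ 0 (mod 314). So 36 is a zero-divisor.

Final answer: YES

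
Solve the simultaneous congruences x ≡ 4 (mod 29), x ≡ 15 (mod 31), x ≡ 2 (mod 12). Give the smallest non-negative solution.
x ≡ 3890 (mod 10788); the representative in [0, 10788) is 3890

The moduli 29, 31, 12 are pairwise coprime, so by the CRT there is a unique solution mod 29·31·12 = 10788.
Solve by successive substitution. Start with x ≡ 4 (mod 29).
  Combine with x ≡ 15 (mod 31): write x = 4 + 29·t and require 4 + 29·t ≡ 15 (mod 31), i.e. 29·t ≡ 15 − 4 ≡ 11 (mod 31). Since 29^(−1) ≡ 15 (mod 31), t ≡ 15·11 ≡ 10 (mod 31). So x ≡ 4 + 29·10 = 294 (mod 899).
  Combine with x ≡ 2 (mod 12): write x = 294 + 899·t and require 294 + 899·t ≡ 2 (mod 12), i.e. 899·t ≡ 2 − 294 ≡ 8 (mod 12). Since 899^(−1) ≡ 11 (mod 12) (899 ≡ 11 (mod 12)), t ≡ 11·8 ≡ 4 (mod 12). So x ≡ 294 + 899·4 = 3890 (mod 10788).
Unique solution in [0, 10788): x = 3890.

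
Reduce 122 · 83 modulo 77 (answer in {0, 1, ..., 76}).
Reduce the factors first: 122 ≡ 45, 83 ≡ 6 (mod 77), so 122 · 83 ≡ 45 · 6 (mod 77). 45 · 6 = 270. Dividing by 77: 270 = 3·77 + 39. So (122 · 83) mod 77 = 39.

Final answer: 39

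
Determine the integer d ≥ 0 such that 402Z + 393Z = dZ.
(402, 393) = (3); d = 3

In the PID Z, (a, b) is generated by gcd(a, b). Compute gcd(402, 393) with the extended Euclidean algorithm, tracking rows (r, s, t) with s·402 + t·393 = r:
  row A: (402, 1, 0)   [1·402 + 0·393 = 402]
  row B: (393, 0, 1)   [0·402 + 1·393 = 393]
  402 = 1·393 + 9   → row C = row A − 1·row B = (9, 1, −1)   [check: 1·402 − 1·393 = 9]
  393 = 43·9 + 6   → row D = row B − 43·row C = (6, −43, 44)   [check: −43·402 + 44·393 = 6]
  9 = 1·6 + 3   → row E = row C − 1·row D = (3, 44, −45)   [check: 44·402 − 45·393 = 3]
  6 = 2·3 + 0   → remainder 0, stop. gcd = 3 (last nonzero row E).
So gcd(402, 393) = 3, with Bézout identity 44·402 − 45·393 = 3. Containment (⊇): the Bézout identity exhibits 3 as an element of (402, 393), giving (3) ⊆ (402, 393). Containment (⊆): since 3 | 402 and 3 | 393 (402 = 3·134, 393 = 3·131), every Z-linear combination of 402 and 393 is divisible by 3, so (402, 393) ⊆ (3). Therefore (402, 393) = (3), d = 3.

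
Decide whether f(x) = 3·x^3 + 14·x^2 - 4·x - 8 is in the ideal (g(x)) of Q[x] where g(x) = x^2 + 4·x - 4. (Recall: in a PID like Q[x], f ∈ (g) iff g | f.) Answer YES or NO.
In Q[x] the ideal (g) consists of all multiples of g, so f ∈ (g) iff g | f, i.e. iff the remainder of f on division by g is 0. Divide f by g (g is monic, so eliminate the leading term of the running remainder at each step):
  leading term 3·x^3: subtract (3·x)·g(x) = 3·x^3 + 12·x^2 - 12·x, leaving 2·x^2 + 8·x - 8
  leading term 2·x^2: subtract (2)·g(x) = 2·x^2 + 8·x - 8, leaving 0
The remainder is 0, so f(x) = g(x) · h(x) with h(x) = 3·x + 2. Hence g | f, i.e. f ∈ (g).

Final answer: YES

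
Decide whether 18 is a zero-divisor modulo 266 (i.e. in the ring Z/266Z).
gcd(18, 266) = 2 > 1, so 18 is not a unit in Z/266Z. In Z/nZ every nonzero non-unit is a zero-divisor: explicitly, take b = 266/gcd = 133 ≠ 0 (mod 266); then 18·133 = 2394 = 9·266, i.e. 18·133 ≡ 0 (mod 266). So 18 is a zero-divisor.

Final answer: YES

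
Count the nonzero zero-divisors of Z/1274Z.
In Z/1274Z each nonzero element is either a unit (gcd with 1274 is 1) or a zero-divisor (gcd > 1). The number of units is φ(1274): factorise 1274 = 2 · 7^2 · 13, so φ(1274) = (2 − 1) · (7^2 − 7^1) · (13 − 1) = 1 · 42 · 12 = 504. The nonzero elements number 1274 − 1 = 1273. Hence the nonzero zero-divisors number 1273 − 504 = 769.

Final answer: Z/1274Z has 769 nonzero zero-divisors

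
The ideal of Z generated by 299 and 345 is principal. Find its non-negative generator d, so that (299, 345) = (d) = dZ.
In the PID Z, (a, b) is generated by gcd(a, b). Compute gcd(345, 299) with the extended Euclidean algorithm, tracking rows (r, s, t) with s·345 + t·299 = r:
  row A: (345, 1, 0)   [1·345 + 0·299 = 345]
  row B: (299, 0, 1)   [0·345 + 1·299 = 299]
  345 = 1·299 + 46   → row C = row A − 1·row B = (46, 1, −1)   [check: 1·345 − 1·299 = 46]
  299 = 6·46 + 23   → row D = row B − 6·row C = (23, −6, 7)   [check: −6·345 + 7·299 = 23]
  46 = 2·23 + 0   → remainder 0, stop. gcd = 23 (last nonzero row D).
So gcd(299, 345) = 23, with Bézout identity −6·345 + 7·299 = 23. Containment (⊇): the Bézout identity exhibits 23 as an element of (299, 345), giving (23) ⊆ (299, 345). Containment (⊆): since 23 | 299 and 23 | 345 (299 = 23·13, 345 = 23·15), every Z-linear combination of 299 and 345 is divisible by 23, so (299, 345) ⊆ (23). Therefore (299, 345) = (23), d = 23.

Final answer: (299, 345) = (23); d = 23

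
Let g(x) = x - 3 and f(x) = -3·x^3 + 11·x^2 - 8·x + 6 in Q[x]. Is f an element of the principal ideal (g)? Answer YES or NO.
YES

In Q[x] the ideal (g) consists of all multiples of g, so f ∈ (g) iff g | f, i.e. iff the remainder of f on division by g is 0. Divide f by g (g is monic, so eliminate the leading term of the running remainder at each step):
  leading term -3·x^3: subtract (-3·x^2)·g(x) = -3·x^3 + 9·x^2, leaving 2·x^2 - 8·x + 6
  leading term 2·x^2: subtract (2·x)·g(x) = 2·x^2 - 6·x, leaving 6 - 2·x
  leading term -2·x: subtract (-2)·g(x) = 6 - 2·x, leaving 0
The remainder is 0, so f(x) = g(x) · h(x) with h(x) = -3·x^2 + 2·x - 2. Hence g | f, i.e. f ∈ (g).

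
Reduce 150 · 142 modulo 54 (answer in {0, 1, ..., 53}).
Reduce the factors first: 150 ≡ 42, 142 ≡ 34 (mod 54), so 150 · 142 ≡ 42 · 34 (mod 54). 42 · 34 = 1428. Dividing by 54: 1428 = 26·54 + 24. So (150 · 142) mod 54 = 24.

Final answer: 24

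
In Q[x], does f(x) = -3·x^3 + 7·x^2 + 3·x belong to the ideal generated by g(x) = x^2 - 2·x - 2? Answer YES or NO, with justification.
NO

In Q[x] the ideal (g) consists of all multiples of g, so f ∈ (g) iff g | f, i.e. iff the remainder of f on division by g is 0. Divide f by g (g is monic, so eliminate the leading term of the running remainder at each step):
  leading term -3·x^3: subtract (-3·x)·g(x) = -3·x^3 + 6·x^2 + 6·x, leaving x^2 - 3·x
  leading term x^2: subtract (1)·g(x) = x^2 - 2·x - 2, leaving 2 - x
The remainder r(x) = 2 - x ≠ 0 (and deg r < deg g), so g ∤ f, i.e. f ∉ (g).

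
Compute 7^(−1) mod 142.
Apply the extended Euclidean algorithm to (142, 7), tracking rows (r, s, t) with s·142 + t·7 = r. Each division r_prev = q·r_cur + r_new produces the new row as (previous row) − q·(current row):
  row A: (142, 1, 0)   [1·142 + 0·7 = 142]
  row B: (7, 0, 1)   [0·142 + 1·7 = 7]
  142 = 20·7 + 2   → row C = row A − 20·row B = (2, 1, −20)   [check: 1·142 − 20·7 = 2]
  7 = 3·2 + 1   → row D = row B − 3·row C = (1, −3, 61)   [check: −3·142 + 61·7 = 1]
  2 = 2·1 + 0   → remainder 0, stop. gcd = 1 (last nonzero row D).
The gcd is 1, so 7 is invertible mod 142. The last nonzero row gives −3·142 + 61·7 = 1, so t = 61. So 7^(−1) ≡ 61 (mod 142). Verify: 7 · 61 = 427 ≡ 1 (mod 142). ✓

Final answer: 7^(−1) ≡ 61 (mod 142)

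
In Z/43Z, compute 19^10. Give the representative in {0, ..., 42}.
40

Use repeated squaring. Binary(10) = 1010. Walk through the bits of the exponent 10 left-to-right: at each bit after the leading one, square the running value, then multiply by 19 if the bit is 1 (always reducing mod 43):
  bit 1 = 1 (leading): start with 19.
  bit 2 = 0: square 19^2 = 361 ≡ 17 (mod 43).
  bit 3 = 1: square 17^2 = 289 ≡ 31; bit is 1, so multiply 31·19 = 589 ≡ 30 (mod 43).
  bit 4 = 0: square 30^2 = 900 ≡ 40 (mod 43).
Final value: 19^10 ≡ 40 (mod 43).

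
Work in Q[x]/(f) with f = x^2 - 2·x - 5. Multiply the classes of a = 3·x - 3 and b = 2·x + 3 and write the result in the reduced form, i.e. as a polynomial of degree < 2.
First multiply in Q[x] without reducing: a · b = 6·x^2 + 3·x - 9. Now divide by f(x) = x^2 - 2·x - 5, eliminating the leading term at each step:
  leading term 6·x^2: subtract (6)·f(x) = 6·x^2 - 12·x - 30, leaving 15·x + 21
The degree is now < 2, so this is the remainder. Hence a · b ≡ 15·x + 21 in Q[x]/(f).

Final answer: a · b ≡ 15·x + 21 (mod f(x))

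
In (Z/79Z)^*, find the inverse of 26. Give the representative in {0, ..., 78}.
26^(−1) ≡ 76 (mod 79)

Apply the extended Euclidean algorithm to (79, 26), tracking rows (r, s, t) with s·79 + t·26 = r. Each division r_prev = q·r_cur + r_new produces the new row as (previous row) − q·(current row):
  row A: (79, 1, 0)   [1·79 + 0·26 = 79]
  row B: (26, 0, 1)   [0·79 + 1·26 = 26]
  79 = 3·26 + 1   → row C = row A − 3·row B = (1, 1, −3)   [check: 1·79 − 3·26 = 1]
  26 = 26·1 + 0   → remainder 0, stop. gcd = 1 (last nonzero row C).
The gcd is 1, so 26 is invertible mod 79. The last nonzero row gives 1·79 − 3·26 = 1, so t = −3. So 26^(−1) ≡ −3 ≡ 76 (mod 79). Verify: 26 · 76 = 1976 ≡ 1 (mod 79). ✓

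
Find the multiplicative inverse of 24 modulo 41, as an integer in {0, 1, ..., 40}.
Apply the extended Euclidean algorithm to (41, 24), tracking rows (r, s, t) with s·41 + t·24 = r. Each division r_prev = q·r_cur + r_new produces the new row as (previous row) − q·(current row):
  row A: (41, 1, 0)   [1·41 + 0·24 = 41]
  row B: (24, 0, 1)   [0·41 + 1·24 = 24]
  41 = 1·24 + 17   → row C = row A − 1·row B = (17, 1, −1)   [check: 1·41 − 1·24 = 17]
  24 = 1·17 + 7   → row D = row B − 1·row C = (7, −1, 2)   [check: −1·41 + 2·24 = 7]
  17 = 2·7 + 3   → row E = row C − 2·row D = (3, 3, −5)   [check: 3·41 − 5·24 = 3]
  7 = 2·3 + 1   → row F = row D − 2·row E = (1, −7, 12)   [check: −7·41 + 12·24 = 1]
  3 = 3·1 + 0   → remainder 0, stop. gcd = 1 (last nonzero row F).
The gcd is 1, so 24 is invertible mod 41. The last nonzero row gives −7·41 + 12·24 = 1, so t = 12. So 24^(−1) ≡ 12 (mod 41). Verify: 24 · 12 = 288 ≡ 1 (mod 41). ✓

Final answer: 24^(−1) ≡ 12 (mod 41)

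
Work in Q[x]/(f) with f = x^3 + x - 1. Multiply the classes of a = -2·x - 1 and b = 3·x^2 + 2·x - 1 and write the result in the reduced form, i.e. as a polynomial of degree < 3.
First multiply in Q[x] without reducing: a · b = -6·x^3 - 7·x^2 + 1. Now divide by f(x) = x^3 + x - 1, eliminating the leading term at each step:
  leading term -6·x^3: subtract (-6)·f(x) = -6·x^3 - 6·x + 6, leaving -7·x^2 + 6·x - 5
The degree is now < 3, so this is the remainder. Hence a · b ≡ -7·x^2 + 6·x - 5 in Q[x]/(f).

Final answer: a · b ≡ -7·x^2 + 6·x - 5 (mod f(x))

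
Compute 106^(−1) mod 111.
106^(−1) ≡ 22 (mod 111)

Apply the extended Euclidean algorithm to (111, 106), tracking rows (r, s, t) with s·111 + t·106 = r. Each division r_prev = q·r_cur + r_new produces the new row as (previous row) − q·(current row):
  row A: (111, 1, 0)   [1·111 + 0·106 = 111]
  row B: (106, 0, 1)   [0·111 + 1·106 = 106]
  111 = 1·106 + 5   → row C = row A − 1·row B = (5, 1, −1)   [check: 1·111 − 1·106 = 5]
  106 = 21·5 + 1   → row D = row B − 21·row C = (1, −21, 22)   [check: −21·111 + 22·106 = 1]
  5 = 5·1 + 0   → remainder 0, stop. gcd = 1 (last nonzero row D).
The gcd is 1, so 106 is invertible mod 111. The last nonzero row gives −21·111 + 22·106 = 1, so t = 22. So 106^(−1) ≡ 22 (mod 111). Verify: 106 · 22 = 2332 ≡ 1 (mod 111). ✓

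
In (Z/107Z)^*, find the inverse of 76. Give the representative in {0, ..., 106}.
76^(−1) ≡ 69 (mod 107)

Apply the extended Euclidean algorithm to (107, 76), tracking rows (r, s, t) with s·107 + t·76 = r. Each division r_prev = q·r_cur + r_new produces the new row as (previous row) − q·(current row):
  row A: (107, 1, 0)   [1·107 + 0·76 = 107]
  row B: (76, 0, 1)   [0·107 + 1·76 = 76]
  107 = 1·76 + 31   → row C = row A − 1·row B = (31, 1, −1)   [check: 1·107 − 1·76 = 31]
  76 = 2·31 + 14   → row D = row B − 2·row C = (14, −2, 3)   [check: −2·107 + 3·76 = 14]
  31 = 2·14 + 3   → row E = row C − 2·row D = (3, 5, −7)   [check: 5·107 − 7·76 = 3]
  14 = 4·3 + 2   → row F = row D − 4·row E = (2, −22, 31)   [check: −22·107 + 31·76 = 2]
  3 = 1·2 + 1   → row G = row E − 1·row F = (1, 27, −38)   [check: 27·107 − 38·76 = 1]
  2 = 2·1 + 0   → remainder 0, stop. gcd = 1 (last nonzero row G).
The gcd is 1, so 76 is invertible mod 107. The last nonzero row gives 27·107 − 38·76 = 1, so t = −38. So 76^(−1) ≡ −38 ≡ 69 (mod 107). Verify: 76 · 69 = 5244 ≡ 1 (mod 107). ✓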